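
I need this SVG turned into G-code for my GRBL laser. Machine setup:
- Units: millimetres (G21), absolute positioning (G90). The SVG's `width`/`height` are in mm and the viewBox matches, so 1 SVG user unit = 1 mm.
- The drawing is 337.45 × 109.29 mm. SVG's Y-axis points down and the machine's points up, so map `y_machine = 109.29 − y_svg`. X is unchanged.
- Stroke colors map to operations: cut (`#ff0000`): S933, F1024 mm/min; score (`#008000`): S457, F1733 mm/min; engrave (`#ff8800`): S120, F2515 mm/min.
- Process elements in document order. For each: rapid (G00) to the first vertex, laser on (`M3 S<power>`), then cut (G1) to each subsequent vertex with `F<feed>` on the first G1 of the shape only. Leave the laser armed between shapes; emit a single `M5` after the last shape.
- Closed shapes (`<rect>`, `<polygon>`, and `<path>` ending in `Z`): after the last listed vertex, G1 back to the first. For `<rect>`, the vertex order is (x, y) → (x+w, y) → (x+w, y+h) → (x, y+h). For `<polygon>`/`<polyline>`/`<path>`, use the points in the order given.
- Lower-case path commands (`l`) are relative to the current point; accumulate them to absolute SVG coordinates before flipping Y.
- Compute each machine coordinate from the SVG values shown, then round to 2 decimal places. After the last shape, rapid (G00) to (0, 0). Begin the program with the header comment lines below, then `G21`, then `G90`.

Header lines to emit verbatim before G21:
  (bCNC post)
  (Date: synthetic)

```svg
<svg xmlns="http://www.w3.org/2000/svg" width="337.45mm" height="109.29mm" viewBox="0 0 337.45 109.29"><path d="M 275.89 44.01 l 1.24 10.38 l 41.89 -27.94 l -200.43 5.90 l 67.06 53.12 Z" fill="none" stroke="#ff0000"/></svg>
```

viewBox `0 0 337.45 109.29` with mm width/height → 1 unit = 1 mm. Flip: y_m = 109.29 − y_svg.

**Shape 1** — `<path>` closed polygon, stroke `#ff0000` → cut (S933, F1024). Machine vertices: (275.89,65.28) → (277.13,54.90) → (319.02,82.84) → (118.59,76.94) → (185.65,23.82) → (275.89,65.28). Closed: final G1 returns to the first vertex.

(bCNC post)
(Date: synthetic)
G21
G90
G00 X275.89 Y65.28
M3 S933
G1 X277.13 Y54.90 F1024
G1 X319.02 Y82.84
G1 X118.59 Y76.94
G1 X185.65 Y23.82
G1 X275.89 Y65.28
M5
G00 X0.00 Y0.00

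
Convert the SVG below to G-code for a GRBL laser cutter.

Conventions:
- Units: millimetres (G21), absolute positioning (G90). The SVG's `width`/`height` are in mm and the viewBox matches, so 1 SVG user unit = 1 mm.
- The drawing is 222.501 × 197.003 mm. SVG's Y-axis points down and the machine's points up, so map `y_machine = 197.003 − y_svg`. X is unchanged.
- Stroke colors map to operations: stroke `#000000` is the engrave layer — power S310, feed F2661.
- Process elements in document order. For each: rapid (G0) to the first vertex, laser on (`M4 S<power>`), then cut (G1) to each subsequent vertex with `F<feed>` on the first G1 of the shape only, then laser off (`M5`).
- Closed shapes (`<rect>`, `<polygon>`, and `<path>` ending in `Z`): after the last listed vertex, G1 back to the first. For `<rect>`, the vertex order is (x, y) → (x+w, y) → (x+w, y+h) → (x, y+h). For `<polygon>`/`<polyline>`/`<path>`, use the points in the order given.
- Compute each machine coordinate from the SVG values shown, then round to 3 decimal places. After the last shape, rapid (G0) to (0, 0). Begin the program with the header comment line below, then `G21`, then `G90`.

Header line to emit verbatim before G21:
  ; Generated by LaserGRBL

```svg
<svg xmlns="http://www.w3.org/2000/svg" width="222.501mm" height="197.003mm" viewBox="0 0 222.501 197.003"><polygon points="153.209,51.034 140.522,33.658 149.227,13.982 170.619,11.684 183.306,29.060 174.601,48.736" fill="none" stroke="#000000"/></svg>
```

1 u = 1 mm; y_m = 197.003 − y.

[1] `<polygon>` regular polygon, #000000→engrave S310 F2661: (153.209,145.969) → (140.522,163.345) → (149.227,183.021) → (170.619,185.319) → (183.306,167.943) → (174.601,148.267) → (153.209,145.969) (closed)

; Generated by LaserGRBL
G21
G90
G0 X153.209 Y145.969
M4 S310
G1 X140.522 Y163.345 F2661
G1 X149.227 Y183.021
G1 X170.619 Y185.319
G1 X183.306 Y167.943
G1 X174.601 Y148.267
G1 X153.209 Y145.969
M5
G0 X0.000 Y0.000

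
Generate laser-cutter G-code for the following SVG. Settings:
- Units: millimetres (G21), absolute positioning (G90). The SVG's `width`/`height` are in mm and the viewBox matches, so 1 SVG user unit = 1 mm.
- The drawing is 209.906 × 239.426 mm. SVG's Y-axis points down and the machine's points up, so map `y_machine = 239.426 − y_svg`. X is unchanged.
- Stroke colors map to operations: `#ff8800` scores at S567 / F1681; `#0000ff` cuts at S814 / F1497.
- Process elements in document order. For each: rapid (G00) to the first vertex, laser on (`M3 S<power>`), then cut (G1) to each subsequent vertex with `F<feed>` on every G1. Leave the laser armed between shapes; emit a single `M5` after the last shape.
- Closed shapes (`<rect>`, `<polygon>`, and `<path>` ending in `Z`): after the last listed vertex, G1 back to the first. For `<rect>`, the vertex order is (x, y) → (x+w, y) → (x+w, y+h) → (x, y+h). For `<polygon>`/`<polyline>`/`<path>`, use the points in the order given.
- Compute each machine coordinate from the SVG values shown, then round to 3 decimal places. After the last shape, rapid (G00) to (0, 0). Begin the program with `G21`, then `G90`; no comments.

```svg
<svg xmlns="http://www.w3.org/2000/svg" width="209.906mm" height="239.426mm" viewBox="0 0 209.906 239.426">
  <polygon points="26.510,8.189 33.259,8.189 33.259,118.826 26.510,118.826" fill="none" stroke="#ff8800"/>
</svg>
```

G21
G90
G00 X26.510 Y231.237
M3 S567
G1 X33.259 Y231.237 F1681
G1 X33.259 Y120.600 F1681
G1 X26.510 Y120.600 F1681
G1 X26.510 Y231.237 F1681
M5
G00 X0.000 Y0.000

1 u = 1 mm; y_m = 239.426 − y.

[1] `<polygon>` rectangle, #ff8800→score S567 F1681: (26.510,231.237) → (33.259,231.237) → (33.259,120.600) → (26.510,120.600) → (26.510,231.237) (closed)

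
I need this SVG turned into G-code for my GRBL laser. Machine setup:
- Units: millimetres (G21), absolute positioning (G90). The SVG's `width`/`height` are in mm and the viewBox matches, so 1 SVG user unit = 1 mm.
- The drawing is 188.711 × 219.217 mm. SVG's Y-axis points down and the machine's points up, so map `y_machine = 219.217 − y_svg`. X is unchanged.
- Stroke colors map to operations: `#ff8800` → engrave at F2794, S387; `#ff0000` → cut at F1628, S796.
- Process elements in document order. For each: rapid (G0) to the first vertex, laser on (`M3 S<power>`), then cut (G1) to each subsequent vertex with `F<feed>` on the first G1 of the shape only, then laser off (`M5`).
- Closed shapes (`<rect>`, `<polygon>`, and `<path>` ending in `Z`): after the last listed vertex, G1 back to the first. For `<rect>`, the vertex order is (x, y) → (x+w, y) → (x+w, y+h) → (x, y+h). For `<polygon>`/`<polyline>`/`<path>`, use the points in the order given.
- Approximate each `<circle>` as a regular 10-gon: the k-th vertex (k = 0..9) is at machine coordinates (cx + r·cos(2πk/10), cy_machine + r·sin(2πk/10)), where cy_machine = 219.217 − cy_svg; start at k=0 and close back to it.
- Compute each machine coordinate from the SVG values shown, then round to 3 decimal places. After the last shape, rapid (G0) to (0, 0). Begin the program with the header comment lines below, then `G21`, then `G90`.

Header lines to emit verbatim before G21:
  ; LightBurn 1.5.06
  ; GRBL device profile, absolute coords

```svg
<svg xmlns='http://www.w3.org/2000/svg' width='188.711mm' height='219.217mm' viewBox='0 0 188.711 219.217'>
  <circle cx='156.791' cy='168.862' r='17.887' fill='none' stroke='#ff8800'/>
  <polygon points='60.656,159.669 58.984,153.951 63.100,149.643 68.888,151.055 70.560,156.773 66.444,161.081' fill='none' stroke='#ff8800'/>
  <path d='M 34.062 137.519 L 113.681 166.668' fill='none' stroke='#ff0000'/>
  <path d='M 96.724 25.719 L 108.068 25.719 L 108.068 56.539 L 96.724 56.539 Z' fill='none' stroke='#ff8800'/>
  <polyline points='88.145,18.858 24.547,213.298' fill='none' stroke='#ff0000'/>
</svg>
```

Since the viewBox matches the mm dimensions, user units are millimetres directly. The only transform is the Y-flip y_m = 219.217 − y_svg.

Shape 1 is a circle drawn with `<circle>`. Its stroke #ff8800 means engrave at S387, F2794. After flipping Y the toolpath is (174.678,50.355) → (171.262,60.869) → (162.318,67.367) → (151.264,67.367) → (142.320,60.869) → (138.904,50.355) → (142.320,39.841) → (151.264,33.343) → (162.318,33.343) → (171.262,39.841) → (174.678,50.355), returning to the start.

Shape 2 is a regular polygon drawn with `<polygon>`. Its stroke #ff8800 means engrave at S387, F2794. After flipping Y the toolpath is (60.656,59.548) → (58.984,65.266) → (63.100,69.574) → (68.888,68.162) → (70.560,62.444) → (66.444,58.136) → (60.656,59.548), returning to the start.

Shape 3 is a line segment drawn with `<path>`. Its stroke #ff0000 means cut at S796, F1628. After flipping Y the toolpath is (34.062,81.698) → (113.681,52.549).

Shape 4 is a rectangle drawn with `<path>`. Its stroke #ff8800 means engrave at S387, F2794. After flipping Y the toolpath is (96.724,193.498) → (108.068,193.498) → (108.068,162.678) → (96.724,162.678) → (96.724,193.498), returning to the start.

Shape 5 is a line segment drawn with `<polyline>`. Its stroke #ff0000 means cut at S796, F1628. After flipping Y the toolpath is (88.145,200.359) → (24.547,5.919).

; LightBurn 1.5.06
; GRBL device profile, absolute coords
G21
G90
G0 X174.678 Y50.355
M3 S387
G1 X171.262 Y60.869 F2794
G1 X162.318 Y67.367
G1 X151.264 Y67.367
G1 X142.320 Y60.869
G1 X138.904 Y50.355
G1 X142.320 Y39.841
G1 X151.264 Y33.343
G1 X162.318 Y33.343
G1 X171.262 Y39.841
G1 X174.678 Y50.355
M5
G0 X60.656 Y59.548
M3 S387
G1 X58.984 Y65.266 F2794
G1 X63.100 Y69.574
G1 X68.888 Y68.162
G1 X70.560 Y62.444
G1 X66.444 Y58.136
G1 X60.656 Y59.548
M5
G0 X34.062 Y81.698
M3 S796
G1 X113.681 Y52.549 F1628
M5
G0 X96.724 Y193.498
M3 S387
G1 X108.068 Y193.498 F2794
G1 X108.068 Y162.678
G1 X96.724 Y162.678
G1 X96.724 Y193.498
M5
G0 X88.145 Y200.359
M3 S796
G1 X24.547 Y5.919 F1628
M5
G0 X0.000 Y0.000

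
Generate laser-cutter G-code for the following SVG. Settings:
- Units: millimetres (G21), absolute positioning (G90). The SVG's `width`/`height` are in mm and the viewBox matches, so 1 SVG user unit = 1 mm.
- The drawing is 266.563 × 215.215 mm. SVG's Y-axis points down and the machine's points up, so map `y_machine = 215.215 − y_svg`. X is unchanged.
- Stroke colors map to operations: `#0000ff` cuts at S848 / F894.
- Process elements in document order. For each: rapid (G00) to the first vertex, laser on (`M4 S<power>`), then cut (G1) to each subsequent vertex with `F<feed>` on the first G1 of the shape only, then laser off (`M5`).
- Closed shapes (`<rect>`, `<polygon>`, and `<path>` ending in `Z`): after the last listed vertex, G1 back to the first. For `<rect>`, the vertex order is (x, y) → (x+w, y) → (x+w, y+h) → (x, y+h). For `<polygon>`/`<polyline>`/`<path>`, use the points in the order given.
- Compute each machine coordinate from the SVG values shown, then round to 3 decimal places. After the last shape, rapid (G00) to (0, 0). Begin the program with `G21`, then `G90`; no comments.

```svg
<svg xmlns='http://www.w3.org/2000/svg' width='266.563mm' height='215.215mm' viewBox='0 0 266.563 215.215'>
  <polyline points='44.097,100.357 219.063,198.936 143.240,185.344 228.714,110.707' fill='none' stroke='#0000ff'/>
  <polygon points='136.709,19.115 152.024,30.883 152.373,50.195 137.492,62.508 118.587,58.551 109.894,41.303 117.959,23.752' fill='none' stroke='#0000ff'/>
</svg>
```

G21
G90
G00 X44.097 Y114.858
M4 S848
G1 X219.063 Y16.279 F894
G1 X143.240 Y29.871
G1 X228.714 Y104.508
M5
G00 X136.709 Y196.100
M4 S848
G1 X152.024 Y184.332 F894
G1 X152.373 Y165.020
G1 X137.492 Y152.707
G1 X118.587 Y156.664
G1 X109.894 Y173.912
G1 X117.959 Y191.463
G1 X136.709 Y196.100
M5
G00 X0.000 Y0.000

Since the viewBox matches the mm dimensions, user units are millimetres directly. The only transform is the Y-flip y_m = 215.215 − y_svg.

Shape 1 is a open polyline drawn with `<polyline>`. Its stroke #0000ff means cut at S848, F894. After flipping Y the toolpath is (44.097,114.858) → (219.063,16.279) → (143.240,29.871) → (228.714,104.508).

Shape 2 is a regular polygon drawn with `<polygon>`. Its stroke #0000ff means cut at S848, F894. After flipping Y the toolpath is (136.709,196.100) → (152.024,184.332) → (152.373,165.020) → (137.492,152.707) → (118.587,156.664) → (109.894,173.912) → (117.959,191.463) → (136.709,196.100), returning to the start.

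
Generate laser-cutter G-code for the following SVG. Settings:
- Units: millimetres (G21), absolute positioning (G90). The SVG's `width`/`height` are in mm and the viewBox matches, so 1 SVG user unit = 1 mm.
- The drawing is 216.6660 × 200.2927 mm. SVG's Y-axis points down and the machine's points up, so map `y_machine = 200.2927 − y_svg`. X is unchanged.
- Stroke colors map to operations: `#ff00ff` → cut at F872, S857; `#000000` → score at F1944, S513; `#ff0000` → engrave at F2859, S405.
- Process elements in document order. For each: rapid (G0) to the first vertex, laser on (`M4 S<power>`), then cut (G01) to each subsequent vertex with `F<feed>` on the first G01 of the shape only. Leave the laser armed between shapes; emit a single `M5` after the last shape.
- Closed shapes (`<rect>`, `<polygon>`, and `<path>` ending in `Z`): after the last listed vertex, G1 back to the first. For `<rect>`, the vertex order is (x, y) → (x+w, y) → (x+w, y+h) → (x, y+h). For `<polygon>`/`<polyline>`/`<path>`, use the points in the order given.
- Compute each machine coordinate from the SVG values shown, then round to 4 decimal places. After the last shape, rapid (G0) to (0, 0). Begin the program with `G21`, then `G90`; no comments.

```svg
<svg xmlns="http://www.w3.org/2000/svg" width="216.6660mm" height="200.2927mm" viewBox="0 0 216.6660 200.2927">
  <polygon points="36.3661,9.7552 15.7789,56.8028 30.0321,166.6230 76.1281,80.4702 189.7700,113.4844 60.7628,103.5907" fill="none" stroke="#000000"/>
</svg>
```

G21
G90
G0 X36.3661 Y190.5375
M4 S513
G01 X15.7789 Y143.4899 F1944
G01 X30.0321 Y33.6697
G01 X76.1281 Y119.8225
G01 X189.7700 Y86.8083
G01 X60.7628 Y96.7020
G01 X36.3661 Y190.5375
M5
G0 X0.0000 Y0.0000

1 u = 1 mm; y_m = 200.2927 − y.

[1] `<polygon>` closed polygon, #000000→score S513 F1944: (36.3661,190.5375) → (15.7789,143.4899) → (30.0321,33.6697) → (76.1281,119.8225) → (189.7700,86.8083) → (60.7628,96.7020) → (36.3661,190.5375) (closed)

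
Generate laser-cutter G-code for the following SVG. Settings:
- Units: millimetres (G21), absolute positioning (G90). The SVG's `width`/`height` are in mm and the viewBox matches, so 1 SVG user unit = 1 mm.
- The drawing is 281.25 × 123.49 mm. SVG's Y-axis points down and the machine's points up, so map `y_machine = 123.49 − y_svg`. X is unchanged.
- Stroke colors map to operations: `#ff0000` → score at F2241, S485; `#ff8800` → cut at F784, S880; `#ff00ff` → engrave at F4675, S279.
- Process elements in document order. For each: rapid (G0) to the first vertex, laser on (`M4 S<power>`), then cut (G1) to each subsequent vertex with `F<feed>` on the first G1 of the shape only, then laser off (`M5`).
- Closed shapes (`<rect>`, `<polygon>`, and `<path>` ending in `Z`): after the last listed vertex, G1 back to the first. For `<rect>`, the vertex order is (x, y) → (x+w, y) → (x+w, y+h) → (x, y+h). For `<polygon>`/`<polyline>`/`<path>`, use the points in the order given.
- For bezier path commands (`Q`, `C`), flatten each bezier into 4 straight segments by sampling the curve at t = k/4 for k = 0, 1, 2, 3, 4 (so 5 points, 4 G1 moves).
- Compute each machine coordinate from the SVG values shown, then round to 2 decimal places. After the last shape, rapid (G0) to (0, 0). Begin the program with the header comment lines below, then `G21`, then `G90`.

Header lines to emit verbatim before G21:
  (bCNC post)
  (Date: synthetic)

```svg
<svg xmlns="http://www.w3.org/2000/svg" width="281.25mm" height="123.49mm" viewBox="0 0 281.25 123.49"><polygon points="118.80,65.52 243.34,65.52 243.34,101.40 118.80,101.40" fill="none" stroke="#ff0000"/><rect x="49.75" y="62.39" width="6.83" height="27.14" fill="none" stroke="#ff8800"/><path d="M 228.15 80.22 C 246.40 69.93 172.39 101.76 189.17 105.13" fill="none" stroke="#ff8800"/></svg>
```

viewBox `0 0 281.25 123.49` with mm width/height → 1 unit = 1 mm. Flip: y_m = 123.49 − y_svg.

**Shape 1** — `<polygon>` rectangle, stroke `#ff0000` → score (S485, F2241). Machine vertices: (118.80,57.97) → (243.34,57.97) → (243.34,22.09) → (118.80,22.09) → (118.80,57.97). Closed: final G1 returns to the first vertex.

**Shape 2** — `<rect>` rectangle, stroke `#ff8800` → cut (S880, F784). Machine vertices: (49.75,61.10) → (56.58,61.10) → (56.58,33.96) → (49.75,33.96) → (49.75,61.10). Closed: final G1 returns to the first vertex.

**Shape 3** — `<path>` cubic bezier, stroke `#ff8800` → cut (S880, F784). Control points (SVG): P0=(228.15,80.22), P1=(246.40,69.93), P2=(172.39,101.76), P3=(189.17,105.13); sampled at t=k/4. Machine vertices: (228.15,43.27) → (227.40,44.19) → (209.21,35.94) → (190.75,25.12) → (189.17,18.36). Open path.

(bCNC post)
(Date: synthetic)
G21
G90
G0 X118.80 Y57.97
M4 S485
G1 X243.34 Y57.97 F2241
G1 X243.34 Y22.09
G1 X118.80 Y22.09
G1 X118.80 Y57.97
M5
G0 X49.75 Y61.10
M4 S880
G1 X56.58 Y61.10 F784
G1 X56.58 Y33.96
G1 X49.75 Y33.96
G1 X49.75 Y61.10
M5
G0 X228.15 Y43.27
M4 S880
G1 X227.40 Y44.19 F784
G1 X209.21 Y35.94
G1 X190.75 Y25.12
G1 X189.17 Y18.36
M5
G0 X0.00 Y0.00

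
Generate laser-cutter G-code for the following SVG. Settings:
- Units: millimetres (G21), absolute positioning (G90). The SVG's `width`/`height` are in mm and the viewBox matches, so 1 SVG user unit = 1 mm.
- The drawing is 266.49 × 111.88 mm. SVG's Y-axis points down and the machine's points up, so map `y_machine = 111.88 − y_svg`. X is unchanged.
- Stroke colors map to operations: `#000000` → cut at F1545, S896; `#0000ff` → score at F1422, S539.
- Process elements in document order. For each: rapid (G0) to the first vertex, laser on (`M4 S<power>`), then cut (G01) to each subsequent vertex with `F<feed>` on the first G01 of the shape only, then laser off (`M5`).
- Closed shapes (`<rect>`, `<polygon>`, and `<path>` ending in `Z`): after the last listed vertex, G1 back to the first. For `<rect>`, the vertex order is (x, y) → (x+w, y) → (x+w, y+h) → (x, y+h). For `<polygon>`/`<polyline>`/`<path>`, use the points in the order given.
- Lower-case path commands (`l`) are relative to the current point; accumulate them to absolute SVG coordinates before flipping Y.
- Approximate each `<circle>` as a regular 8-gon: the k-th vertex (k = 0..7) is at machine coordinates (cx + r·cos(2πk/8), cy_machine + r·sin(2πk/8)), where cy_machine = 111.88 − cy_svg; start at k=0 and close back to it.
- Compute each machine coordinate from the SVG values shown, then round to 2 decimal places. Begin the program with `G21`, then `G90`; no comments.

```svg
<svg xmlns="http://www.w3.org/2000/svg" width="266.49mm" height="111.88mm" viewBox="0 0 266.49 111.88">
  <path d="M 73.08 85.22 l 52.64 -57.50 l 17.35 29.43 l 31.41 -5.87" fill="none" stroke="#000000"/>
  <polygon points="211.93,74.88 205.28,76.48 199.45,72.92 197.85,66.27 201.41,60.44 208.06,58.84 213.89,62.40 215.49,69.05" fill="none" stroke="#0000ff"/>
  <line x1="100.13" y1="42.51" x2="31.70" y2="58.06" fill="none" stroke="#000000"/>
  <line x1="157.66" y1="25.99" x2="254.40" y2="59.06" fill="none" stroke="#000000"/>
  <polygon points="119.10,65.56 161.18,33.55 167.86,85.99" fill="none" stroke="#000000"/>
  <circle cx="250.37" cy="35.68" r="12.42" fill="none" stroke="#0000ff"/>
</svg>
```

G21
G90
G0 X73.08 Y26.66
M4 S896
G01 X125.72 Y84.16 F1545
G01 X143.07 Y54.73
G01 X174.48 Y60.60
M5
G0 X211.93 Y37.00
M4 S539
G01 X205.28 Y35.40 F1422
G01 X199.45 Y38.96
G01 X197.85 Y45.61
G01 X201.41 Y51.44
G01 X208.06 Y53.04
G01 X213.89 Y49.48
G01 X215.49 Y42.83
G01 X211.93 Y37.00
M5
G0 X100.13 Y69.37
M4 S896
G01 X31.70 Y53.82 F1545
M5
G0 X157.66 Y85.89
M4 S896
G01 X254.40 Y52.82 F1545
M5
G0 X119.10 Y46.32
M4 S896
G01 X161.18 Y78.33 F1545
G01 X167.86 Y25.89
G01 X119.10 Y46.32
M5
G0 X262.79 Y76.20
M4 S539
G01 X259.15 Y84.98 F1422
G01 X250.37 Y88.62
G01 X241.59 Y84.98
G01 X237.95 Y76.20
G01 X241.59 Y67.42
G01 X250.37 Y63.78
G01 X259.15 Y67.42
G01 X262.79 Y76.20
M5

viewBox `0 0 266.49 111.88` with mm width/height → 1 unit = 1 mm. Flip: y_m = 111.88 − y_svg.

**Shape 1** — `<path>` open polyline, stroke `#000000` → cut (S896, F1545). Machine vertices: (73.08,26.66) → (125.72,84.16) → (143.07,54.73) → (174.48,60.60). Open path.

**Shape 2** — `<polygon>` regular polygon, stroke `#0000ff` → score (S539, F1422). Machine vertices: (211.93,37.00) → (205.28,35.40) → (199.45,38.96) → (197.85,45.61) → (201.41,51.44) → (208.06,53.04) → (213.89,49.48) → (215.49,42.83) → (211.93,37.00). Closed: final G1 returns to the first vertex.

**Shape 3** — `<line>` line segment, stroke `#000000` → cut (S896, F1545). Machine vertices: (100.13,69.37) → (31.70,53.82). Open path.

**Shape 4** — `<line>` line segment, stroke `#000000` → cut (S896, F1545). Machine vertices: (157.66,85.89) → (254.40,52.82). Open path.

**Shape 5** — `<polygon>` regular polygon, stroke `#000000` → cut (S896, F1545). Machine vertices: (119.10,46.32) → (161.18,78.33) → (167.86,25.89) → (119.10,46.32). Closed: final G1 returns to the first vertex.

**Shape 6** — `<circle>` circle, stroke `#0000ff` → score (S539, F1422). Machine vertices: (262.79,76.20) → (259.15,84.98) → (250.37,88.62) → (241.59,84.98) → (237.95,76.20) → (241.59,67.42) → (250.37,63.78) → (259.15,67.42) → (262.79,76.20). Closed: final G1 returns to the first vertex.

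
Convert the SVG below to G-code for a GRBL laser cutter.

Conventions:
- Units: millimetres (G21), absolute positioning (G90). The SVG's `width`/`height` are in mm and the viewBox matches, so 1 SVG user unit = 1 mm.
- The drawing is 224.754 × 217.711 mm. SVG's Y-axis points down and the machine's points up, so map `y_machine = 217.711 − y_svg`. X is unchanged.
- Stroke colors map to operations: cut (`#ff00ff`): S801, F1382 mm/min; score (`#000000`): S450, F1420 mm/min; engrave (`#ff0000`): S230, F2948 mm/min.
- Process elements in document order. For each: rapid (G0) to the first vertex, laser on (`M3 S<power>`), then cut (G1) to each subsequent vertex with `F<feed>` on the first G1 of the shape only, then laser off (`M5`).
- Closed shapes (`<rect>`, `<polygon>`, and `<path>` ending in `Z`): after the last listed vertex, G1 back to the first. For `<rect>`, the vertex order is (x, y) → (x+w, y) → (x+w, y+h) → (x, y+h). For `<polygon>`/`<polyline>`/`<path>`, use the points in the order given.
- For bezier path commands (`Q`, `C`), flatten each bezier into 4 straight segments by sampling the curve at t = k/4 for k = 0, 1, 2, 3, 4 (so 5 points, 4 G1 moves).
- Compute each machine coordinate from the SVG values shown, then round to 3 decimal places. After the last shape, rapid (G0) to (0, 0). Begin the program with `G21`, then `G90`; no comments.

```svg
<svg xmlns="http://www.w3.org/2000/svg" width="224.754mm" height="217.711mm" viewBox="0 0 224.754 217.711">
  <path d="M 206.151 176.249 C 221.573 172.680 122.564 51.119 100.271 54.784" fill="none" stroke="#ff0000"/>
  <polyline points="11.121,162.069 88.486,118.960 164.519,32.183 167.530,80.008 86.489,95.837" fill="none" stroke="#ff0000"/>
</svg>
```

G21
G90
G0 X206.151 Y41.462
M3 S230
G1 X199.248 Y62.462 F2948
G1 X167.354 Y104.907
G1 X128.388 Y145.996
G1 X100.271 Y162.927
M5
G0 X11.121 Y55.642
M3 S230
G1 X88.486 Y98.751 F2948
G1 X164.519 Y185.528
G1 X167.530 Y137.703
G1 X86.489 Y121.874
M5
G0 X0.000 Y0.000

Since the viewBox matches the mm dimensions, user units are millimetres directly. The only transform is the Y-flip y_m = 217.711 − y_svg.

Shape 1 is a cubic bezier drawn with `<path>`. Its stroke #ff0000 means engrave at S230, F2948. After flipping Y the toolpath is (206.151,41.462) → (199.248,62.462) → (167.354,104.907) → (128.388,145.996) → (100.271,162.927).

Shape 2 is a open polyline drawn with `<polyline>`. Its stroke #ff0000 means engrave at S230, F2948. After flipping Y the toolpath is (11.121,55.642) → (88.486,98.751) → (164.519,185.528) → (167.530,137.703) → (86.489,121.874).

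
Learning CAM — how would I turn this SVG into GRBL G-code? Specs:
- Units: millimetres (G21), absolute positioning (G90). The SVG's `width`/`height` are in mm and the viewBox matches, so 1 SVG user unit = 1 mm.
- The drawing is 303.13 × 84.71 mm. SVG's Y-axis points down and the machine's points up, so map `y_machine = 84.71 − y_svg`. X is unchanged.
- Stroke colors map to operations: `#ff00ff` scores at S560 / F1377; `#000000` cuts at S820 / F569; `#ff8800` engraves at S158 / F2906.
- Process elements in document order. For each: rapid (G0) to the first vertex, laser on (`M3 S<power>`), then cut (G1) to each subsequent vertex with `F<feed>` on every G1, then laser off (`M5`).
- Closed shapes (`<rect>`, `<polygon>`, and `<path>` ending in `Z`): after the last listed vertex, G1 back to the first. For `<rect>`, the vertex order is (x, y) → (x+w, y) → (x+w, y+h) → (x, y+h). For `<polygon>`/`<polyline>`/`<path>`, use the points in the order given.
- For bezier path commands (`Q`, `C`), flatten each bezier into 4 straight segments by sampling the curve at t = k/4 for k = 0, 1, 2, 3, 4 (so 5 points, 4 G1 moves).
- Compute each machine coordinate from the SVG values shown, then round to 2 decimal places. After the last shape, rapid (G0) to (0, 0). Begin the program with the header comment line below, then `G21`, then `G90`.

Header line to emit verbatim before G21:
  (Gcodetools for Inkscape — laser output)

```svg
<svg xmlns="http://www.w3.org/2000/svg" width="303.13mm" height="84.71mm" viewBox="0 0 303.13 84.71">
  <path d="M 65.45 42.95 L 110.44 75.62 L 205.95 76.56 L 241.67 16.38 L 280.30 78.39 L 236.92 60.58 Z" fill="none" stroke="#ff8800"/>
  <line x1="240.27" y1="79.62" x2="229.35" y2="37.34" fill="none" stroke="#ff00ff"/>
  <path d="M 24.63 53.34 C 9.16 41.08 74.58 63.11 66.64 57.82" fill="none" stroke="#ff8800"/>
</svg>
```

(Gcodetools for Inkscape — laser output)
G21
G90
G0 X65.45 Y41.76
M3 S158
G1 X110.44 Y9.09 F2906
G1 X205.95 Y8.15 F2906
G1 X241.67 Y68.33 F2906
G1 X280.30 Y6.32 F2906
G1 X236.92 Y24.13 F2906
G1 X65.45 Y41.76 F2906
M5
G0 X240.27 Y5.09
M3 S560
G1 X229.35 Y47.37 F1377
M5
G0 X24.63 Y31.37
M3 S158
G1 X25.78 Y35.10 F2906
G1 X42.81 Y31.74 F2906
G1 X61.25 Y27.08 F2906
G1 X66.64 Y26.89 F2906
M5
G0 X0.00 Y0.00

1 u = 1 mm; y_m = 84.71 − y.

[1] `<path>` closed polygon, #ff8800→engrave S158 F2906: (65.45,41.76) → (110.44,9.09) → (205.95,8.15) → (241.67,68.33) → (280.30,6.32) → (236.92,24.13) → (65.45,41.76) (closed)

[2] `<line>` line segment, #ff00ff→score S560 F1377: (240.27,5.09) → (229.35,47.37)

[3] `<path>` cubic bezier, #ff8800→engrave S158 F2906: (24.63,31.37) → (25.78,35.10) → (42.81,31.74) → (61.25,27.08) → (66.64,26.89)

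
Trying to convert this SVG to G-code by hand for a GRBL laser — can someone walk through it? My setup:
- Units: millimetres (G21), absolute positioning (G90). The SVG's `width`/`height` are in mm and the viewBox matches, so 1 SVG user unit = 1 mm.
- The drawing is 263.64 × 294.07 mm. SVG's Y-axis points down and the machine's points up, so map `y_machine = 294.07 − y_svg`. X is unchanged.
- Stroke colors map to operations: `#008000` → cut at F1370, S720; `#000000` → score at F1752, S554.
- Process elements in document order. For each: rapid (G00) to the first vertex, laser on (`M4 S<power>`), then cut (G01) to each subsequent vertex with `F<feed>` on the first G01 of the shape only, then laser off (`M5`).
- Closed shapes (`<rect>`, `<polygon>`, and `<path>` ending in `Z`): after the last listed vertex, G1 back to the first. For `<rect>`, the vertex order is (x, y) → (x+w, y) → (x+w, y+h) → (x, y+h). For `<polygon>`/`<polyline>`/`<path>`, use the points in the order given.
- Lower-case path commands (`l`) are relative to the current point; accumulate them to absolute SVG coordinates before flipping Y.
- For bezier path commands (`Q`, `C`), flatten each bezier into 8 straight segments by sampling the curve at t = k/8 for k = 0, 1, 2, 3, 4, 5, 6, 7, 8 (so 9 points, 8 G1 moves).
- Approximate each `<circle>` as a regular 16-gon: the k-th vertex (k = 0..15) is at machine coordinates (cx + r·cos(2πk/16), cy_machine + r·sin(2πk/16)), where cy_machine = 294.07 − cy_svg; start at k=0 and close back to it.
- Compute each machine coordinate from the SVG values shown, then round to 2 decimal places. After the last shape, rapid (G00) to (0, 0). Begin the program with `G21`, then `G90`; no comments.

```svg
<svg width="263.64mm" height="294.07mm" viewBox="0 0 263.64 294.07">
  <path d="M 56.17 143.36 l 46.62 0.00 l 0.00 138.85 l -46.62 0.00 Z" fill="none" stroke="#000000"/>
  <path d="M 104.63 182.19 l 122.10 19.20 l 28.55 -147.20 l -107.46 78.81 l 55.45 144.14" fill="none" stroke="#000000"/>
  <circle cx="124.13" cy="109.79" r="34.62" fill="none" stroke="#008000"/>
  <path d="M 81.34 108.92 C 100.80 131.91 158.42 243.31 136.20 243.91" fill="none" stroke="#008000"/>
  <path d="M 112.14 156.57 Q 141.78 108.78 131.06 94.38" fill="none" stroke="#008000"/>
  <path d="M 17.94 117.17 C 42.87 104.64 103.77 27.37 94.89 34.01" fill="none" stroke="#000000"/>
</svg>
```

G21
G90
G00 X56.17 Y150.71
M4 S554
G01 X102.79 Y150.71 F1752
G01 X102.79 Y11.86
G01 X56.17 Y11.86
G01 X56.17 Y150.71
M5
G00 X104.63 Y111.88
M4 S554
G01 X226.73 Y92.68 F1752
G01 X255.28 Y239.88
G01 X147.82 Y161.07
G01 X203.27 Y16.93
M5
G00 X158.75 Y184.28
M4 S720
G01 X156.11 Y197.53 F1370
G01 X148.61 Y208.76
G01 X137.38 Y216.26
G01 X124.13 Y218.90
G01 X110.88 Y216.26
G01 X99.65 Y208.76
G01 X92.15 Y197.53
G01 X89.51 Y184.28
G01 X92.15 Y171.03
G01 X99.65 Y159.80
G01 X110.88 Y152.30
G01 X124.13 Y149.66
G01 X137.38 Y152.30
G01 X148.61 Y159.80
G01 X156.11 Y171.03
G01 X158.75 Y184.28
M5
G00 X81.34 Y185.15
M4 S720
G01 X90.20 Y172.77 F1370
G01 X101.25 Y154.44
G01 X113.11 Y132.49
G01 X124.40 Y109.26
G01 X133.74 Y87.07
G01 X139.74 Y68.27
G01 X141.02 Y55.19
G01 X136.20 Y50.16
M5
G00 X112.14 Y137.50
M4 S720
G01 X118.92 Y148.93 F1370
G01 X124.44 Y159.31
G01 X128.69 Y168.65
G01 X131.69 Y176.94
G01 X133.42 Y184.19
G01 X133.90 Y190.40
G01 X133.11 Y195.57
G01 X131.06 Y199.69
M5
G00 X17.94 Y176.90
M4 S554
G01 X28.77 Y184.34 F1752
G01 X41.73 Y196.11
G01 X55.58 Y210.47
G01 X69.09 Y225.67
G01 X81.02 Y239.97
G01 X90.12 Y251.63
G01 X95.16 Y258.91
G01 X94.89 Y260.06
M5
G00 X0.00 Y0.00

Since the viewBox matches the mm dimensions, user units are millimetres directly. The only transform is the Y-flip y_m = 294.07 − y_svg.

Shape 1 is a rectangle drawn with `<path>`. Its stroke #000000 means score at S554, F1752. After flipping Y the toolpath is (56.17,150.71) → (102.79,150.71) → (102.79,11.86) → (56.17,11.86) → (56.17,150.71), returning to the start.

Shape 2 is a open polyline drawn with `<path>`. Its stroke #000000 means score at S554, F1752. After flipping Y the toolpath is (104.63,111.88) → (226.73,92.68) → (255.28,239.88) → (147.82,161.07) → (203.27,16.93).

Shape 3 is a circle drawn with `<circle>`. Its stroke #008000 means cut at S720, F1370. After flipping Y the toolpath is (158.75,184.28) → (156.11,197.53) → (148.61,208.76) → (137.38,216.26) → (124.13,218.90) → (110.88,216.26) → (99.65,208.76) → (92.15,197.53) → (89.51,184.28) → (92.15,171.03) → (99.65,159.80) → (110.88,152.30) → (124.13,149.66) → (137.38,152.30) → (148.61,159.80) → (156.11,171.03) → (158.75,184.28), returning to the start.

Shape 4 is a cubic bezier drawn with `<path>`. Its stroke #008000 means cut at S720, F1370. After flipping Y the toolpath is (81.34,185.15) → (90.20,172.77) → (101.25,154.44) → (113.11,132.49) → (124.40,109.26) → (133.74,87.07) → (139.74,68.27) → (141.02,55.19) → (136.20,50.16).

Shape 5 is a quadratic bezier drawn with `<path>`. Its stroke #008000 means cut at S720, F1370. After flipping Y the toolpath is (112.14,137.50) → (118.92,148.93) → (124.44,159.31) → (128.69,168.65) → (131.69,176.94) → (133.42,184.19) → (133.90,190.40) → (133.11,195.57) → (131.06,199.69).

Shape 6 is a cubic bezier drawn with `<path>`. Its stroke #000000 means score at S554, F1752. After flipping Y the toolpath is (17.94,176.90) → (28.77,184.34) → (41.73,196.11) → (55.58,210.47) → (69.09,225.67) → (81.02,239.97) → (90.12,251.63) → (95.16,258.91) → (94.89,260.06).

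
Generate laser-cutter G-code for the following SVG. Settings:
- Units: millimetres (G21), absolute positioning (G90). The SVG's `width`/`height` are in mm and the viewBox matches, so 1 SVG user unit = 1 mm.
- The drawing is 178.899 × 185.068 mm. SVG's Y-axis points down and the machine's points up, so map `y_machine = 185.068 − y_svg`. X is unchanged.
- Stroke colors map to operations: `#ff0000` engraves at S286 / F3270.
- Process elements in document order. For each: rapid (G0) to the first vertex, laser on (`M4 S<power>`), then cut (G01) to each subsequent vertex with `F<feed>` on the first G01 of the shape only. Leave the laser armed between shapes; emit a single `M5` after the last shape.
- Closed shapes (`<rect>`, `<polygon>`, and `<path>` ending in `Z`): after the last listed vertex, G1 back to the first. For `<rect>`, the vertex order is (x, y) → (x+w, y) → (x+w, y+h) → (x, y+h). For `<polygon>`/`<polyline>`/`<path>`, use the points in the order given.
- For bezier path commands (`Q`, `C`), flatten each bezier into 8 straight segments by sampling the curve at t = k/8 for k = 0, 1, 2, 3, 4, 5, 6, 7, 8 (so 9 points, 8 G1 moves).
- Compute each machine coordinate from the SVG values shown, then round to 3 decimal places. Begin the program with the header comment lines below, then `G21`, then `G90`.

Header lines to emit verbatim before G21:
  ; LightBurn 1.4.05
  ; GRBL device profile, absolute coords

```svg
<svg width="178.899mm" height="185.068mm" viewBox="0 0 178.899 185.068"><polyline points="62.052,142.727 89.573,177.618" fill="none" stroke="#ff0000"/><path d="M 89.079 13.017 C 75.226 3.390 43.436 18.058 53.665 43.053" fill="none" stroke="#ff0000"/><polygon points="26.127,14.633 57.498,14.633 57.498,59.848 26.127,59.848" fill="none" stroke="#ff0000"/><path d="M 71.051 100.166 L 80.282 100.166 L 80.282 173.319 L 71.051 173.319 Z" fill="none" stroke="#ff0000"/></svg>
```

viewBox `0 0 178.899 185.068` with mm width/height → 1 unit = 1 mm. Flip: y_m = 185.068 − y_svg.

**Shape 1** — `<polyline>` line segment, stroke `#ff0000` → engrave (S286, F3270). Machine vertices: (62.052,42.341) → (89.573,7.450). Open path.

**Shape 2** — `<path>` cubic bezier, stroke `#ff0000` → engrave (S286, F3270). Control points (SVG): P0=(89.079,13.017), P1=(75.226,3.390), P2=(43.436,18.058), P3=(53.665,43.053); sampled at t=k/8. Machine vertices: (89.079,172.051) → (83.160,174.550) → (76.263,174.934) → (69.089,173.369) → (62.341,170.016) → (56.722,165.041) → (52.935,158.607) → (51.682,150.877) → (53.665,142.015). Open path.

**Shape 3** — `<polygon>` rectangle, stroke `#ff0000` → engrave (S286, F3270). Machine vertices: (26.127,170.435) → (57.498,170.435) → (57.498,125.220) → (26.127,125.220) → (26.127,170.435). Closed: final G1 returns to the first vertex.

**Shape 4** — `<path>` rectangle, stroke `#ff0000` → engrave (S286, F3270). Machine vertices: (71.051,84.902) → (80.282,84.902) → (80.282,11.749) → (71.051,11.749) → (71.051,84.902). Closed: final G1 returns to the first vertex.

; LightBurn 1.4.05
; GRBL device profile, absolute coords
G21
G90
G0 X62.052 Y42.341
M4 S286
G01 X89.573 Y7.450 F3270
G0 X89.079 Y172.051
M4 S286
G01 X83.160 Y174.550 F3270
G01 X76.263 Y174.934
G01 X69.089 Y173.369
G01 X62.341 Y170.016
G01 X56.722 Y165.041
G01 X52.935 Y158.607
G01 X51.682 Y150.877
G01 X53.665 Y142.015
G0 X26.127 Y170.435
M4 S286
G01 X57.498 Y170.435 F3270
G01 X57.498 Y125.220
G01 X26.127 Y125.220
G01 X26.127 Y170.435
G0 X71.051 Y84.902
M4 S286
G01 X80.282 Y84.902 F3270
G01 X80.282 Y11.749
G01 X71.051 Y11.749
G01 X71.051 Y84.902
M5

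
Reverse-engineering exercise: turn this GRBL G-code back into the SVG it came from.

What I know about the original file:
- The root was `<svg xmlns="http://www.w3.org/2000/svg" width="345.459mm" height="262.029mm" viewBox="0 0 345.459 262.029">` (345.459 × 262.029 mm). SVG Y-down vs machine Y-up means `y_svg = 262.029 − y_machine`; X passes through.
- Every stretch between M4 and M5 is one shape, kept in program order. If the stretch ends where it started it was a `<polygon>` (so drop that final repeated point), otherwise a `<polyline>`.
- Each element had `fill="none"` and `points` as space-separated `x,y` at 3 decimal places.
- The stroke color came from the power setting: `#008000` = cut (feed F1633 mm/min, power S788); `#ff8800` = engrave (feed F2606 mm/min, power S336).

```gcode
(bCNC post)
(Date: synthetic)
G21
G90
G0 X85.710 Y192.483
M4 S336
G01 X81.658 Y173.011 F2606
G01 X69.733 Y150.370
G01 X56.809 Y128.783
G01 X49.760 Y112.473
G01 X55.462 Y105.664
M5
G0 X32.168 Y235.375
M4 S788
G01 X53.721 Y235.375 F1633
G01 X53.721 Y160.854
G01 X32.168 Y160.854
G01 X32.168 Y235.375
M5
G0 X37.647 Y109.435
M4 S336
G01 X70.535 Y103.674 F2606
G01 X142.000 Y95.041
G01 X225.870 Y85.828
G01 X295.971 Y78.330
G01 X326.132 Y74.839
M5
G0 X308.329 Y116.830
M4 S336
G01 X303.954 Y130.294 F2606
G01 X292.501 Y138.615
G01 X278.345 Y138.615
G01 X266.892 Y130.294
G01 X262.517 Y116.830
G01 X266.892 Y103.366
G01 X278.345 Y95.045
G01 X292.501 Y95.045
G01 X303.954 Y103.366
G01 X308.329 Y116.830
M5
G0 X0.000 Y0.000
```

y_svg = 262.029 − y_m.

[1] S336→`#ff8800` (engrave); open run; points: 85.710,69.546 81.658,89.018 69.733,111.659 56.809,133.246 49.760,149.556 55.462,156.365

[2] S788→`#008000` (cut); closed run; points: 32.168,26.654 53.721,26.654 53.721,101.175 32.168,101.175

[3] S336→`#ff8800` (engrave); open run; points: 37.647,152.594 70.535,158.355 142.000,166.988 225.870,176.201 295.971,183.699 326.132,187.190

[4] S336→`#ff8800` (engrave); closed run; points: 308.329,145.199 303.954,131.735 292.501,123.414 278.345,123.414 266.892,131.735 262.517,145.199 266.892,158.663 278.345,166.984 292.501,166.984 303.954,158.663

<svg xmlns="http://www.w3.org/2000/svg" width="345.459mm" height="262.029mm" viewBox="0 0 345.459 262.029">
  <polyline points="85.710,69.546 81.658,89.018 69.733,111.659 56.809,133.246 49.760,149.556 55.462,156.365" fill="none" stroke="#ff8800"/>
  <polygon points="32.168,26.654 53.721,26.654 53.721,101.175 32.168,101.175" fill="none" stroke="#008000"/>
  <polyline points="37.647,152.594 70.535,158.355 142.000,166.988 225.870,176.201 295.971,183.699 326.132,187.190" fill="none" stroke="#ff8800"/>
  <polygon points="308.329,145.199 303.954,131.735 292.501,123.414 278.345,123.414 266.892,131.735 262.517,145.199 266.892,158.663 278.345,166.984 292.501,166.984 303.954,158.663" fill="none" stroke="#ff8800"/>
</svg>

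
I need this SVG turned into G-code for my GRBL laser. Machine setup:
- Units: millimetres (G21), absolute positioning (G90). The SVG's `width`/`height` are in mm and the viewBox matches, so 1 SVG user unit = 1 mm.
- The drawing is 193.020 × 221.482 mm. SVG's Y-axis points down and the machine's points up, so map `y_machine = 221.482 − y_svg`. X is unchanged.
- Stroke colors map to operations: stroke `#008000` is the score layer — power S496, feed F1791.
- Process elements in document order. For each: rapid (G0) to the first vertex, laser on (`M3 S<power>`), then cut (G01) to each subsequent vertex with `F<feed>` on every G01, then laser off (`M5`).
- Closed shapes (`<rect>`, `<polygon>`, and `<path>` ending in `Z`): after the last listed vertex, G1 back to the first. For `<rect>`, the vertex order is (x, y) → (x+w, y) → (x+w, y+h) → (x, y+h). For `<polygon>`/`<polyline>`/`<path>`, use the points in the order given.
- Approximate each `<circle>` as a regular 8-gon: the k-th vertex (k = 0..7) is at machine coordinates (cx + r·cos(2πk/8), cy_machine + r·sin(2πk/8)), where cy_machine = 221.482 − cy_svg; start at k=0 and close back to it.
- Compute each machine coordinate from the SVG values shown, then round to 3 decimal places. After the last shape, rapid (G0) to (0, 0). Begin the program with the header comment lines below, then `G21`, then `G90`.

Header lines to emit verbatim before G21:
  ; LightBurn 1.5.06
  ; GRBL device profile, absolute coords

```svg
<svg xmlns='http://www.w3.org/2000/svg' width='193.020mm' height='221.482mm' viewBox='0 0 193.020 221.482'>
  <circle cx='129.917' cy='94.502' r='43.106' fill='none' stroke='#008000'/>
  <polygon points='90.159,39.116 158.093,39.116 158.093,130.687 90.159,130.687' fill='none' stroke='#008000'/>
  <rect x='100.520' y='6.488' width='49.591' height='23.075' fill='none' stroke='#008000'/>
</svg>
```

; LightBurn 1.5.06
; GRBL device profile, absolute coords
G21
G90
G0 X173.023 Y126.980
M3 S496
G01 X160.398 Y157.461 F1791
G01 X129.917 Y170.086 F1791
G01 X99.436 Y157.461 F1791
G01 X86.811 Y126.980 F1791
G01 X99.436 Y96.499 F1791
G01 X129.917 Y83.874 F1791
G01 X160.398 Y96.499 F1791
G01 X173.023 Y126.980 F1791
M5
G0 X90.159 Y182.366
M3 S496
G01 X158.093 Y182.366 F1791
G01 X158.093 Y90.795 F1791
G01 X90.159 Y90.795 F1791
G01 X90.159 Y182.366 F1791
M5
G0 X100.520 Y214.994
M3 S496
G01 X150.111 Y214.994 F1791
G01 X150.111 Y191.919 F1791
G01 X100.520 Y191.919 F1791
G01 X100.520 Y214.994 F1791
M5
G0 X0.000 Y0.000

viewBox `0 0 193.020 221.482` with mm width/height → 1 unit = 1 mm. Flip: y_m = 221.482 − y_svg.

**Shape 1** — `<circle>` circle, stroke `#008000` → score (S496, F1791). Machine vertices: (173.023,126.980) → (160.398,157.461) → (129.917,170.086) → (99.436,157.461) → (86.811,126.980) → (99.436,96.499) → (129.917,83.874) → (160.398,96.499) → (173.023,126.980). Closed: final G1 returns to the first vertex.

**Shape 2** — `<polygon>` rectangle, stroke `#008000` → score (S496, F1791). Machine vertices: (90.159,182.366) → (158.093,182.366) → (158.093,90.795) → (90.159,90.795) → (90.159,182.366). Closed: final G1 returns to the first vertex.

**Shape 3** — `<rect>` rectangle, stroke `#008000` → score (S496, F1791). Machine vertices: (100.520,214.994) → (150.111,214.994) → (150.111,191.919) → (100.520,191.919) → (100.520,214.994). Closed: final G1 returns to the first vertex.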